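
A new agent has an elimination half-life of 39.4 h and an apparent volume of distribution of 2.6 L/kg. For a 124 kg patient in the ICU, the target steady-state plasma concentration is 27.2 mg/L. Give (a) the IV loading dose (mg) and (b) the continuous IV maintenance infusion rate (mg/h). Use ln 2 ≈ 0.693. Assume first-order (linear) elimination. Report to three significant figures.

(a) 8770 mg; (b) 154 mg/h

Vd(total) = 124 kg × 2.6 L/kg = 322.4 L
LD = Vd × C = 322.4 × 27.2 = 8769 mg
CL = 0.693 × Vd / t½ = 0.693 × 322.4 / 39.4 = 5.671 L/h
Infusion rate = CL × Css = 5.671 × 27.2 = 154.3 mg/h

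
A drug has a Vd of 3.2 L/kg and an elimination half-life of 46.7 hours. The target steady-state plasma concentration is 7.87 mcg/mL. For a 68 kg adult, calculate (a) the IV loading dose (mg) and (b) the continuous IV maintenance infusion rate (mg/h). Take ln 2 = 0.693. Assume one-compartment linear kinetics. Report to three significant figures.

Total Vd = 3.2 × 68 = 217.6 L
LD = Vd × C = 217.6 × 7.87 = 1713 mg
CL = 0.693 × Vd / t½ = 0.693 × 217.6 / 46.7 = 3.229 L/h
Infusion rate = CL × Css = 3.229 × 7.87 = 25.41 mg/h

(a) 1710 mg; (b) 25.4 mg/h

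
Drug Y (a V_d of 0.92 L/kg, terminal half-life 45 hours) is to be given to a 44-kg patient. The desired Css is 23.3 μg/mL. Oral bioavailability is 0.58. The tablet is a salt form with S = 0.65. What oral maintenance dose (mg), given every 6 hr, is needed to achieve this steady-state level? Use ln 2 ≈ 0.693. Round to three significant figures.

231 mg

Vd(total) = 44 kg × 0.92 L/kg = 40.48 L
CL = 0.693 × Vd / t½ = 0.693 × 40.48 / 45 = 0.6234 L/h
D = CL × Css × τ / F / S = 0.6234 × 23.3 × 6 / 0.58 / 0.65 = 231.2 mg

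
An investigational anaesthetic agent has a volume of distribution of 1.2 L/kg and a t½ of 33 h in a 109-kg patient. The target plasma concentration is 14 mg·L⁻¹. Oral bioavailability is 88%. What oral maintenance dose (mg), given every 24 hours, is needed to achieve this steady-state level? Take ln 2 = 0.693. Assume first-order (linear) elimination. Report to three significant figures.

1050 mg

Vd(total) = 109 kg × 1.2 L/kg = 130.8 L
k = 0.693/33 = 0.02100 h⁻¹, so CL = k·Vd = 0.02100 × 130.8 = 2.747 L/h
D = CL × Css × τ / F = 2.747 × 14 × 24 / 0.88 = 1049 mg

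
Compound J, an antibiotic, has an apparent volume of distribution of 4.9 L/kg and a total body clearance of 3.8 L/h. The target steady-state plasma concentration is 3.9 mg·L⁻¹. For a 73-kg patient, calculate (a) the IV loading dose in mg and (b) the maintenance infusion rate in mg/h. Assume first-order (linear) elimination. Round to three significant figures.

(a) 1400 mg; (b) 14.8 mg/h

Vd(total) = 73 kg × 4.9 L/kg = 357.7 L
Loading: fill Vd to C_target → 357.7 L × 3.9 mg/L = 1395 mg
Maintenance infusion rate = CL × Css = 3.800 × 3.9 = 14.82 mg/h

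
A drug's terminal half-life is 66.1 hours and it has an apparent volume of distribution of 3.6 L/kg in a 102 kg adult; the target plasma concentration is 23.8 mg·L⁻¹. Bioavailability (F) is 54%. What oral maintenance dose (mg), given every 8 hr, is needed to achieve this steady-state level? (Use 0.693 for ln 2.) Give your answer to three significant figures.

1360 mg

Total Vd = 3.6 × 102 = 367.2 L
CL = ln 2 · Vd / t½ = 0.693 × 367.2 / 66.1 = 3.850 L/h
D = CL × Css × τ / F = 3.850 × 23.8 × 8 / 0.54 = 1357 mg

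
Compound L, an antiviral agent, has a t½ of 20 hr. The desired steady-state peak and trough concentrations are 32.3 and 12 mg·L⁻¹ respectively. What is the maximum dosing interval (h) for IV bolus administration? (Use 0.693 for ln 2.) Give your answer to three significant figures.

28.6 h

k = 0.693 / t½ = 0.693 / 20 = 0.03465 h⁻¹
Between IV bolus doses, concentration decays as C = C₀·e^(−kτ), so C_peak/C_trough = e^(kτ).
τ_max = ln(C_peak/C_trough) / k = ln(32.3/12) / 0.03465 = 0.9902 / 0.03465 = 28.58 h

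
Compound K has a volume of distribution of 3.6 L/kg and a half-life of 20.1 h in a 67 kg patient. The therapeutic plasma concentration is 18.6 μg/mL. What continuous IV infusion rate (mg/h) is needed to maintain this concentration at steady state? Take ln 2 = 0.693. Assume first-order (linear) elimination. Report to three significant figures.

Total Vd = 3.6 × 67 = 241.2 L
k = 0.693/20.1 = 0.03448 h⁻¹, so CL = k·Vd = 0.03448 × 241.2 = 8.317 L/h
Infusion rate = CL × Css = 8.317 × 18.6 = 154.7 mg/h

155 mg/h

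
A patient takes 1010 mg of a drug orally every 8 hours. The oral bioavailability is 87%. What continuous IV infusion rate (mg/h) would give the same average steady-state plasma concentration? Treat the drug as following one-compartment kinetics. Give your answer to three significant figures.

110 mg/h

Equivalent systemic input: infusion rate = F·D/τ.
Rate = 0.87 × 1010 / 8 = 109.8 mg/h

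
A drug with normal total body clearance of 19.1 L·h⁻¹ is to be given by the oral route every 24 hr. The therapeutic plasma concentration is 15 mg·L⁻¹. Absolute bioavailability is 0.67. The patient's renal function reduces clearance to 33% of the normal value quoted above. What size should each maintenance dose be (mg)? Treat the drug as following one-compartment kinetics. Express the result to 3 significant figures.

3390 mg

Patient clearance = 0.33 × 19.10 = 6.303 L/h
D = CL × Css × τ / F = 6.303 × 15 × 24 / 0.67 = 3387 mg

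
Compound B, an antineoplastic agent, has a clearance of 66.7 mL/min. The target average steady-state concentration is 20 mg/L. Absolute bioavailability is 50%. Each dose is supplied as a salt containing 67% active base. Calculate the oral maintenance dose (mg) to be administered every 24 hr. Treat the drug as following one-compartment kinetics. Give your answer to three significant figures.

Convert clearance: 66.7 mL/min × 60 min/h ÷ 1000 mL/L = 4.002 L/h
D = CL × Css × τ / F / S = 4.002 × 20 × 24 / 0.5 / 0.67 = 5734 mg

5730 mg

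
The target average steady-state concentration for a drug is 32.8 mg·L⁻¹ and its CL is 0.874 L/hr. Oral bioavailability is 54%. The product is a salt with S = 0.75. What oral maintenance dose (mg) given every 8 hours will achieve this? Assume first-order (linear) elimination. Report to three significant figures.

566 mg

At steady state, dose per interval replaces the amount cleared in that interval: F·S·D/τ = CL·Css.
D = CL × Css × τ / F / S = 0.8740 × 32.8 × 8 / 0.54 / 0.75 = 566.3 mg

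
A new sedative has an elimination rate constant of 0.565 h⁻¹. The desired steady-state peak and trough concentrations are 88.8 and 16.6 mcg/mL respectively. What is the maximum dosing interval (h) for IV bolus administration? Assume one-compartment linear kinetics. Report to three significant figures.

2.97 h

Between IV bolus doses, concentration decays as C = C₀·e^(−kτ), so C_peak/C_trough = e^(kτ).
τ_max = ln(C_peak/C_trough) / k = ln(88.8/16.6) / 0.5650 = 1.677 / 0.5650 = 2.968 h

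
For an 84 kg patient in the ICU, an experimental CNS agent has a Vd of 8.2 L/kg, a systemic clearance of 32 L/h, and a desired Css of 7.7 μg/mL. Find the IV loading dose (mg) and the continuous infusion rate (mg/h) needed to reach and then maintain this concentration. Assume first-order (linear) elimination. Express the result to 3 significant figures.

(a) 5300 mg; (b) 246 mg/h

Total Vd = 8.2 × 84 = 688.8 L
Loading dose = Vd × C = 688.8 × 7.7 = 5304 mg
Maintenance infusion rate = CL × Css = 32.00 × 7.7 = 246.4 mg/h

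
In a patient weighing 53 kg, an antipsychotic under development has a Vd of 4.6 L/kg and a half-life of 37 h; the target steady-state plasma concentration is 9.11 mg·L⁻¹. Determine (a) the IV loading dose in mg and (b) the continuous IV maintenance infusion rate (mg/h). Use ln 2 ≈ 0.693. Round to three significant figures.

Vd = 4.6 L/kg × 53 kg = 243.8 L
LD = Vd × C = 243.8 × 9.11 = 2221 mg
CL = 0.693 × Vd / t½ = 0.693 × 243.8 / 37 = 4.566 L/h
Infusion rate = CL × Css = 4.566 × 9.11 = 41.60 mg/h

(a) 2220 mg; (b) 41.6 mg/h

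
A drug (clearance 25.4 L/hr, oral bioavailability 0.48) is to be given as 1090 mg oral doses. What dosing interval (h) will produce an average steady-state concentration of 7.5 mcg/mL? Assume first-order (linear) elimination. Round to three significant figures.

F·D/τ = CL·Css → τ = F·D / (CL·Css).
τ = 0.48 × 1090 / (25.4 × 7.5) = 2.746 h

2.75 h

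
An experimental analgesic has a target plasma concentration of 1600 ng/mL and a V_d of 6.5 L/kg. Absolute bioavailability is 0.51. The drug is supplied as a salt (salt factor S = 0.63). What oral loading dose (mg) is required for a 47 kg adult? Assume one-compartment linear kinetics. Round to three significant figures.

Total Vd = 6.5 × 47 = 305.5 L
C = 1600 ng/mL = 1.600 mg/L
The loading dose fills Vd to the target concentration.
LD = Vd × C / F / S = 305.5 × 1.600 / 0.51 / 0.63 = 1521 mg

1520 mg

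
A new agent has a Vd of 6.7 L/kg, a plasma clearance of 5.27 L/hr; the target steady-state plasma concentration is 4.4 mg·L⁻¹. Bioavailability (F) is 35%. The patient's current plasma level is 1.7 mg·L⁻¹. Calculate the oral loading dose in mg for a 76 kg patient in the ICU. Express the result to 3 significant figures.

3930 mg

Vd = 6.7 L/kg × 76 kg = 509.2 L
Loading dose depends on Vd (not clearance): it fills the distribution volume.
Concentration deficit ΔC = 4.4 − 1.7 = 2.700 mg/L
LD = Vd × ΔC / F = 509.2 × 2.700 / 0.35 = 3928 mg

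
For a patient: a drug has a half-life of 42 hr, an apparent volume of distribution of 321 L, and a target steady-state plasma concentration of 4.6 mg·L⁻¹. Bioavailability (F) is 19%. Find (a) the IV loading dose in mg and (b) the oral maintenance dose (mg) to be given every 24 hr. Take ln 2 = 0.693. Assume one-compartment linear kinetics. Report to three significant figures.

(a) 1480 mg; (b) 3080 mg

LD = Vd × C = 321.0 × 4.6 = 1477 mg
CL = 0.693 × Vd / t½ = 0.693 × 321.0 / 42 = 5.297 L/h
D = CL × Css × τ / F = 5.297 × 4.6 × 24 / 0.19 = 3078 mg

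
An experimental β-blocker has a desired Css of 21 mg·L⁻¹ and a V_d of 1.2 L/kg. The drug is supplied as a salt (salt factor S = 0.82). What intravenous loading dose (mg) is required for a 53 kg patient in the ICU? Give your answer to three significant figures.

Vd = 1.2 L/kg × 53 kg = 63.60 L
The loading dose fills Vd to the target concentration.
LD = Vd × C / S = 63.60 × 21.00 / 0.82 = 1629 mg

1630 mg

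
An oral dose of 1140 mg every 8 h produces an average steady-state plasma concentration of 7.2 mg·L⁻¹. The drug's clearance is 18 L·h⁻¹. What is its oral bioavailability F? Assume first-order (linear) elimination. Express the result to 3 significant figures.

F·D/τ = CL·Css at steady state → F = CL·Css·τ / D.
F = 18 × 7.2 × 8 / 1140 = 0.909

0.909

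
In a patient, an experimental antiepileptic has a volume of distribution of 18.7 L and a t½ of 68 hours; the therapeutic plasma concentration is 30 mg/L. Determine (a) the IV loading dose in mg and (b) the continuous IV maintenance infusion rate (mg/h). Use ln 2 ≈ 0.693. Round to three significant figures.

LD = Vd × C = 18.70 × 30 = 561.0 mg
CL = 0.693 × Vd / t½ = 0.693 × 18.70 / 68 = 0.1906 L/h
Infusion rate = CL × Css = 0.1906 × 30 = 5.718 mg/h

(a) 561 mg; (b) 5.72 mg/h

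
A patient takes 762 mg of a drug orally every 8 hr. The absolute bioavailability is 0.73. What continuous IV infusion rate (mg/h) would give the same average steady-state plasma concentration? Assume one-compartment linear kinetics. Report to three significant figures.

Equivalent systemic input: infusion rate = F·D/τ.
Rate = 0.73 × 762 / 8 = 69.53 mg/h

69.5 mg/h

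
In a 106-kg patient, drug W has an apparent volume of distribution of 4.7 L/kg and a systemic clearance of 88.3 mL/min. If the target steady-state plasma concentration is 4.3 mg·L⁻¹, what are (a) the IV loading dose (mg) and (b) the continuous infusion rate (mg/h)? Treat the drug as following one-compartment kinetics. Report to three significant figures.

Vd = 4.7 L/kg × 106 kg = 498.2 L
LD = Vd · C_target = 498.2 × 4.3 = 2142 mg
CL = 88.3 mL/min = 88.3 × 0.06 = 5.298 L/h
Maintenance infusion rate = CL × Css = 5.298 × 4.3 = 22.78 mg/h

(a) 2140 mg; (b) 22.8 mg/h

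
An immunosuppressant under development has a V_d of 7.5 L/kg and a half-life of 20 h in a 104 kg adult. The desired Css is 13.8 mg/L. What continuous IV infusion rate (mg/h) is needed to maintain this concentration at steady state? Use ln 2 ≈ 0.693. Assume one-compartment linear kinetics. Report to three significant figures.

Total Vd = 7.5 × 104 = 780.0 L
CL = ln 2 · Vd / t½ = 0.693 × 780.0 / 20 = 27.03 L/h
Infusion rate = CL × Css = 27.03 × 13.8 = 373.0 mg/h

373 mg/h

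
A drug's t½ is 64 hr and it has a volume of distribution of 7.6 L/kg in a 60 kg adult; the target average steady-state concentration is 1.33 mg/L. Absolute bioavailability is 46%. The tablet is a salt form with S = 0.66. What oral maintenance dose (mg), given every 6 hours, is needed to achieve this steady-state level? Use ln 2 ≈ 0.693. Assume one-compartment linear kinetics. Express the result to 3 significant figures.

Vd(total) = 60 kg × 7.6 L/kg = 456.0 L
k = 0.693/64 = 0.01083 h⁻¹, so CL = k·Vd = 0.01083 × 456.0 = 4.938 L/h
D = CL × Css × τ / F / S = 4.938 × 1.33 × 6 / 0.46 / 0.66 = 129.8 mg

130 mg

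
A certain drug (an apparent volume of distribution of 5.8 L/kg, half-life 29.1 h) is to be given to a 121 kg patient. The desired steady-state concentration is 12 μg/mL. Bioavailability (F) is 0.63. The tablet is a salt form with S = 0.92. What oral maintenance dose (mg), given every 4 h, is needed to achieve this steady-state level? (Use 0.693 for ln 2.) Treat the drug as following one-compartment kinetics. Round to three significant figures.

Vd(total) = 121 kg × 5.8 L/kg = 701.8 L
k = 0.693/29.1 = 0.02381 h⁻¹, so CL = k·Vd = 0.02381 × 701.8 = 16.71 L/h
D = CL × Css × τ / F / S = 16.71 × 12 × 4 / 0.63 / 0.92 = 1384 mg

1380 mg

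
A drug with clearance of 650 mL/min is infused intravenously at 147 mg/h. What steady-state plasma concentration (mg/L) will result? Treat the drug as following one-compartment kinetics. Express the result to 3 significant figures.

Convert clearance: 650 mL/min × 60 min/h ÷ 1000 mL/L = 39.00 L/h
Css = rate / CL = 147 / 39.00 = 3.769 mg/L

3.77 mg/L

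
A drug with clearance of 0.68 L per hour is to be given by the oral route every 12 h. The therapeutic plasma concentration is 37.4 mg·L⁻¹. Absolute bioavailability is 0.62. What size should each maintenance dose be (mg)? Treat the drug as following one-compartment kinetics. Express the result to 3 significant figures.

492 mg

At steady state, dose per interval replaces the amount cleared in that interval: F·D/τ = CL·Css.
D = CL × Css × τ / F = 0.6800 × 37.4 × 12 / 0.62 = 492.2 mg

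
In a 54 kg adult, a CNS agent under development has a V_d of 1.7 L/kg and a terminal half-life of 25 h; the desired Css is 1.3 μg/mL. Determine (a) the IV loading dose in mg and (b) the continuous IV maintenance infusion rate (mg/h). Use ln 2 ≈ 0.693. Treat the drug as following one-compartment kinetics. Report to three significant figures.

(a) 119 mg; (b) 3.31 mg/h

Total Vd = 1.7 × 54 = 91.80 L
LD = Vd × C = 91.80 × 1.3 = 119.3 mg
CL = 0.693 × Vd / t½ = 0.693 × 91.80 / 25 = 2.545 L/h
Infusion rate = CL × Css = 2.545 × 1.3 = 3.309 mg/h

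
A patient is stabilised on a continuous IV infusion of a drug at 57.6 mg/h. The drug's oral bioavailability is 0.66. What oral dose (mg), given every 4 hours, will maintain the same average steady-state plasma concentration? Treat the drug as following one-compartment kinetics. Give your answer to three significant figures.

To maintain the same Css, the systemic dosing rate must be unchanged: F·D/τ = infusion rate.
D = rate × τ / F = 57.6 × 4 / 0.66 = 349.1 mg

349 mg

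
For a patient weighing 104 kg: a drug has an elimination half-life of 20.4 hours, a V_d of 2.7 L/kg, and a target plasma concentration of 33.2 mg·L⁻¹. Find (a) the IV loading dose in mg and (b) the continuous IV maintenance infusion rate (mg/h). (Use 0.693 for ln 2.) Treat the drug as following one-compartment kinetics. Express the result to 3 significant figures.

Vd(total) = 104 kg × 2.7 L/kg = 280.8 L
LD = Vd × C = 280.8 × 33.2 = 9323 mg
CL = 0.693 × Vd / t½ = 0.693 × 280.8 / 20.4 = 9.539 L/h
Infusion rate = CL × Css = 9.539 × 33.2 = 316.7 mg/h

(a) 9320 mg; (b) 317 mg/h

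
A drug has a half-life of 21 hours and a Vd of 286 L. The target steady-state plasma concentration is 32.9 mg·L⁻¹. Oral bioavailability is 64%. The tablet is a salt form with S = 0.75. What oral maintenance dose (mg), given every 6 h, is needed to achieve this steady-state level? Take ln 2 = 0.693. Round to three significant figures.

CL = ln 2 · Vd / t½ = 0.693 × 286.0 / 21 = 9.438 L/h
D = CL × Css × τ / F / S = 9.438 × 32.9 × 6 / 0.64 / 0.75 = 3881 mg

3880 mg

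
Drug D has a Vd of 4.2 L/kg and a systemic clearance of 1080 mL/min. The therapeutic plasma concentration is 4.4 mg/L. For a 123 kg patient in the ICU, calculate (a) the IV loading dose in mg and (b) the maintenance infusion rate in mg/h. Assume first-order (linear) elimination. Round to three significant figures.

(a) 2270 mg; (b) 285 mg/h

Vd = 4.2 L/kg × 123 kg = 516.6 L
LD = Vd · C_target = 516.6 × 4.4 = 2273 mg
Convert clearance: 1080 mL/min × 60 min/h ÷ 1000 mL/L = 64.80 L/h
Infusion rate = 64.80 L/h × 4.4 mg/L = 285.1 mg/h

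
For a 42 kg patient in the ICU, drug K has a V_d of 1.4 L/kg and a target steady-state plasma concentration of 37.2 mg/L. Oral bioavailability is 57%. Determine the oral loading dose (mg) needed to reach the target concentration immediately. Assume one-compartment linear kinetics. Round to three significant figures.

3840 mg

Vd = 1.4 L/kg × 42 kg = 58.80 L
The loading dose fills Vd to the target concentration.
LD = Vd × C / F = 58.80 × 37.20 / 0.57 = 3837 mg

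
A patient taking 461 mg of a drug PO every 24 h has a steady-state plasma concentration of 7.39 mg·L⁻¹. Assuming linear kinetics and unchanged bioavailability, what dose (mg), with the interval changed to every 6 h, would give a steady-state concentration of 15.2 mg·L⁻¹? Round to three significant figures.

237 mg

With linear kinetics, Css is proportional to dose rate (D/τ) at fixed clearance.
D₂ = D₁ × (Css,target / Css,current) × (τ₂/τ₁) = 461 × (15.2/7.39) × (6/24) = 237.1 mg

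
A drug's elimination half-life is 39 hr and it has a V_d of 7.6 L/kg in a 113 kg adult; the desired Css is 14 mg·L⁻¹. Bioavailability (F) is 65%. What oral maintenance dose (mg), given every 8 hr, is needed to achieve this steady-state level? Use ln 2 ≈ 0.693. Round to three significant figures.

Vd(total) = 113 kg × 7.6 L/kg = 858.8 L
k = 0.693/39 = 0.01777 h⁻¹, so CL = k·Vd = 0.01777 × 858.8 = 15.26 L/h
D = CL × Css × τ / F = 15.26 × 14 × 8 / 0.65 = 2629 mg

2630 mg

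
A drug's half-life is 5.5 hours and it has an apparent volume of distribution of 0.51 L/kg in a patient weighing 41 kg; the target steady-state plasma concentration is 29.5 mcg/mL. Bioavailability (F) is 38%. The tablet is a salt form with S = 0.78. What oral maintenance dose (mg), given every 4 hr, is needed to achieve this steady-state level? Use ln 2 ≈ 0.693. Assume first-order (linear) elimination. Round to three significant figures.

Vd = 0.51 L/kg × 41 kg = 20.91 L
CL = 0.693 × Vd / t½ = 0.693 × 20.91 / 5.5 = 2.635 L/h
D = CL × Css × τ / F / S = 2.635 × 29.5 × 4 / 0.38 / 0.78 = 1049 mg

1050 mg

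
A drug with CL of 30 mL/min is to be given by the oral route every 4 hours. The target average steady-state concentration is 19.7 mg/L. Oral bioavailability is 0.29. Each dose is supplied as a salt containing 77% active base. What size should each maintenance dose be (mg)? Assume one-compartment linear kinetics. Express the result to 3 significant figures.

CL = 30 mL/min = 30 × 0.06 = 1.800 L/h
D = CL × Css × τ / F / S = 1.800 × 19.7 × 4 / 0.29 / 0.77 = 635.2 mg

635 mg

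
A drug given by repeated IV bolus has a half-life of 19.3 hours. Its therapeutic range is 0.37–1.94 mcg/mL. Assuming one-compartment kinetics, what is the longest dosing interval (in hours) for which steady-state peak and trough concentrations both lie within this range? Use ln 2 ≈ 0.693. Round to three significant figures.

k = 0.693 / t½ = 0.693 / 19.3 = 0.03591 h⁻¹
Between IV bolus doses, concentration decays as C = C₀·e^(−kτ), so C_peak/C_trough = e^(kτ).
τ_max = ln(C_peak/C_trough) / k = ln(1.94/0.37) / 0.03591 = 1.657 / 0.03591 = 46.14 h

46.1 h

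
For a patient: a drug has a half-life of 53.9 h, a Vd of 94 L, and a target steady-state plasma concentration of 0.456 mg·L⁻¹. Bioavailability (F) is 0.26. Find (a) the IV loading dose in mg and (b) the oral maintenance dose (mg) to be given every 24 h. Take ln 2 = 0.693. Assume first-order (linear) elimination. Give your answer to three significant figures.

LD = Vd × C = 94.00 × 0.456 = 42.86 mg
CL = 0.693 × Vd / t½ = 0.693 × 94.00 / 53.9 = 1.209 L/h
D = CL × Css × τ / F = 1.209 × 0.456 × 24 / 0.26 = 50.89 mg

(a) 42.9 mg; (b) 50.9 mg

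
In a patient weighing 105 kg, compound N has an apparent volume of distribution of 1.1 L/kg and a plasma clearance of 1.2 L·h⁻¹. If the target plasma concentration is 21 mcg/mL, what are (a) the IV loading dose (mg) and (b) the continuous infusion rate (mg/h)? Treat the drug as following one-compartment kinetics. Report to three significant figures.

Vd = 1.1 L/kg × 105 kg = 115.5 L
Loading dose = Vd × C = 115.5 × 21 = 2426 mg
Maintenance infusion rate = CL × Css = 1.200 × 21 = 25.20 mg/h

(a) 2430 mg; (b) 25.2 mg/h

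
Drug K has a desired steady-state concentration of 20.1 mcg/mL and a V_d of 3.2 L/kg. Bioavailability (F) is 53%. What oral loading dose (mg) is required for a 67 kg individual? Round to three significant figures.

8130 mg

Total Vd = 3.2 × 67 = 214.4 L
The loading dose fills Vd to the target concentration.
LD = Vd × C / F = 214.4 × 20.10 / 0.53 = 8131 mg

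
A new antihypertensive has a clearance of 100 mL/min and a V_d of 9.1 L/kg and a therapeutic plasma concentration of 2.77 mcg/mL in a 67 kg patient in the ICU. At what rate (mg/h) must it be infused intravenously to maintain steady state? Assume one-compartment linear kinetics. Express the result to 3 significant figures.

16.6 mg/h

Convert clearance: 100 mL/min × 60 min/h ÷ 1000 mL/L = 6.000 L/h
Rate = CL × Css = 6.000 × 2.77 = 16.62 mg/h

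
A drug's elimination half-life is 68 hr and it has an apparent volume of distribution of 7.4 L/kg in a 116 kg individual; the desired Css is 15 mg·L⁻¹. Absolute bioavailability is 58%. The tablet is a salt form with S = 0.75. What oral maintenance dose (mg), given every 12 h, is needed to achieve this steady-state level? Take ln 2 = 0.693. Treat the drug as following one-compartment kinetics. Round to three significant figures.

3620 mg

Vd(total) = 116 kg × 7.4 L/kg = 858.4 L
CL = 0.693 × Vd / t½ = 0.693 × 858.4 / 68 = 8.748 L/h
D = CL × Css × τ / F / S = 8.748 × 15 × 12 / 0.58 / 0.75 = 3620 mg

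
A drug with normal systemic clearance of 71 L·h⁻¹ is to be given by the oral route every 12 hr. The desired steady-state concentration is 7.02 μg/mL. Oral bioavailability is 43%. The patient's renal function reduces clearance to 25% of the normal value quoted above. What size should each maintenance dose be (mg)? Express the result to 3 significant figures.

3480 mg

Patient clearance = 0.25 × 71.00 = 17.75 L/h
D = CL × Css × τ / F = 17.75 × 7.02 × 12 / 0.43 = 3477 mg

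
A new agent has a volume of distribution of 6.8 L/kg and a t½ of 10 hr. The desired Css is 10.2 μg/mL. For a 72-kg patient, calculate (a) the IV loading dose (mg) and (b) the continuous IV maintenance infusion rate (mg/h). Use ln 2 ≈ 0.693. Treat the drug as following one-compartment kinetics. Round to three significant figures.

(a) 4990 mg; (b) 346 mg/h

Vd(total) = 72 kg × 6.8 L/kg = 489.6 L
LD = Vd × C = 489.6 × 10.2 = 4994 mg
CL = 0.693 × Vd / t½ = 0.693 × 489.6 / 10 = 33.93 L/h
Infusion rate = CL × Css = 33.93 × 10.2 = 346.1 mg/h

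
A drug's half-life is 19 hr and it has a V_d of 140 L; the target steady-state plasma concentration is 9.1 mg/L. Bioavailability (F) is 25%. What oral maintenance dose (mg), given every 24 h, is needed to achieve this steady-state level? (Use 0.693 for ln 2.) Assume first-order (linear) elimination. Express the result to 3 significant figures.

k = 0.693/19 = 0.03647 h⁻¹, so CL = k·Vd = 0.03647 × 140.0 = 5.106 L/h
D = CL × Css × τ / F = 5.106 × 9.1 × 24 / 0.25 = 4461 mg

4460 mg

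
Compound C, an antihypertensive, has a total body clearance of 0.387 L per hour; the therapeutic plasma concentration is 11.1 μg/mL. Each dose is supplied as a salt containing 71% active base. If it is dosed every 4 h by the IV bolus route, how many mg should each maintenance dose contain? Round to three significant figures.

24.2 mg

At steady state, dose per interval replaces the amount cleared in that interval: S·D/τ = CL·Css.
D = CL × Css × τ / S = 0.3870 × 11.1 × 4 / 0.71 = 24.20 mg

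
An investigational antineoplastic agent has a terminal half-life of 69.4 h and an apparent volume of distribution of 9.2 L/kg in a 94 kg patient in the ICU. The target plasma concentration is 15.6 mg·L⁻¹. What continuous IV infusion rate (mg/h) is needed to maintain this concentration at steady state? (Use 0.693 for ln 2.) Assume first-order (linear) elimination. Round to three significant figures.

Total Vd = 9.2 × 94 = 864.8 L
k = 0.693/69.4 = 0.009986 h⁻¹, so CL = k·Vd = 0.009986 × 864.8 = 8.636 L/h
Infusion rate = CL × Css = 8.636 × 15.6 = 134.7 mg/h

135 mg/h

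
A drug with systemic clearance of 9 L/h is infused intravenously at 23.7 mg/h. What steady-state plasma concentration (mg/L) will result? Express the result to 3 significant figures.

Css = rate / CL = 23.7 / 9.000 = 2.633 mg/L

2.63 mg/L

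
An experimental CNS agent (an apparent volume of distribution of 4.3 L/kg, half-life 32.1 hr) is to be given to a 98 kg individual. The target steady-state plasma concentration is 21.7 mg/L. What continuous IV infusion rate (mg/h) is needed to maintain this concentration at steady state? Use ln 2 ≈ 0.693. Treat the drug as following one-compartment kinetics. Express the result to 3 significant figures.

Vd(total) = 98 kg × 4.3 L/kg = 421.4 L
CL = 0.693 × Vd / t½ = 0.693 × 421.4 / 32.1 = 9.098 L/h
Infusion rate = CL × Css = 9.098 × 21.7 = 197.4 mg/h

197 mg/h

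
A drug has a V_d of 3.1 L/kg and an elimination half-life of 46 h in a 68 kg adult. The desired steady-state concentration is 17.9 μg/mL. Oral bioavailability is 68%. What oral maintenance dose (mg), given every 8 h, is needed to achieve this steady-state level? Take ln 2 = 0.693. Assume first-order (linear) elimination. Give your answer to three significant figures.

669 mg

Total Vd = 3.1 × 68 = 210.8 L
CL = 0.693 × Vd / t½ = 0.693 × 210.8 / 46 = 3.176 L/h
D = CL × Css × τ / F = 3.176 × 17.9 × 8 / 0.68 = 668.8 mg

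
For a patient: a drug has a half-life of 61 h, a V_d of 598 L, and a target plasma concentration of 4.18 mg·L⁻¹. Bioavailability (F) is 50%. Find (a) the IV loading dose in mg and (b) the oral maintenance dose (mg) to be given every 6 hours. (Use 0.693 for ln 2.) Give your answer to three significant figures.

(a) 2500 mg; (b) 341 mg

LD = Vd × C = 598.0 × 4.18 = 2500 mg
CL = 0.693 × Vd / t½ = 0.693 × 598.0 / 61 = 6.794 L/h
D = CL × Css × τ / F = 6.794 × 4.18 × 6 / 0.5 = 340.8 mg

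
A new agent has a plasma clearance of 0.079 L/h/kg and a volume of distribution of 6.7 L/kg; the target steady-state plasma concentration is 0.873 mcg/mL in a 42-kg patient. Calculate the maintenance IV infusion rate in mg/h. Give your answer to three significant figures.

CL = 0.079 L/h/kg × 42 kg = 3.318 L/h
At steady state, infusion rate equals elimination rate: rate in = CL × Css.
Infusion rate = CL · Css = 3.318 L/h × 0.873 mg/L = 2.897 mg/h

2.90 mg/h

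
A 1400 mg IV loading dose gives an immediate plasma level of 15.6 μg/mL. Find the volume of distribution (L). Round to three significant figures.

89.7 L

Immediately after an IV bolus, C₀ = Dose / Vd, so Vd = Dose / C₀.
Vd = 1400 / 15.6 = 89.74 L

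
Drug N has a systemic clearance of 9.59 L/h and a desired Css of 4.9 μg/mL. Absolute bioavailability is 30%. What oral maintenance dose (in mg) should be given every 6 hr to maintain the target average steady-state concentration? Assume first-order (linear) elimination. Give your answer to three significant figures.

D = CL × Css × τ / F = 9.590 × 4.9 × 6 / 0.3 = 939.8 mg

940 mg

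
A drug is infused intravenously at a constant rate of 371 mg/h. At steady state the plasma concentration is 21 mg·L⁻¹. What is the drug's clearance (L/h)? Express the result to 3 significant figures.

At steady state, infusion rate = CL × Css, so CL = rate / Css.
CL = 371 / 21 = 17.67 L/h

17.7 L/h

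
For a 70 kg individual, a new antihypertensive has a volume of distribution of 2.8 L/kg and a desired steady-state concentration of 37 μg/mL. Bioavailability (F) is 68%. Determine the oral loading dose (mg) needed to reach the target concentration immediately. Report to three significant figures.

Total Vd = 2.8 × 70 = 196.0 L
LD = Vd × C / F = 196.0 × 37.00 / 0.68 = 10660 mg

10700 mg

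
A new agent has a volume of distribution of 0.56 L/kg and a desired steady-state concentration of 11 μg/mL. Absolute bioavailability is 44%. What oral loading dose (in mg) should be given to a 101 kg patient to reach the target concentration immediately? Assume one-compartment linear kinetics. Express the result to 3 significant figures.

Vd(total) = 101 kg × 0.56 L/kg = 56.56 L
The loading dose fills Vd to the target concentration.
LD = Vd × C / F = 56.56 × 11.00 / 0.44 = 1414 mg

1410 mg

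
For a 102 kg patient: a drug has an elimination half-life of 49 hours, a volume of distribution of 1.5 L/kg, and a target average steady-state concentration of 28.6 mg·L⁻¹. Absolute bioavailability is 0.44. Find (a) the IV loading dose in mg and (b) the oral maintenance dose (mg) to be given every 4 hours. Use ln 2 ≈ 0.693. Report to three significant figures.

(a) 4380 mg; (b) 563 mg

Total Vd = 1.5 × 102 = 153.0 L
LD = Vd × C = 153.0 × 28.6 = 4376 mg
CL = 0.693 × Vd / t½ = 0.693 × 153.0 / 49 = 2.164 L/h
D = CL × Css × τ / F = 2.164 × 28.6 × 4 / 0.44 = 562.6 mg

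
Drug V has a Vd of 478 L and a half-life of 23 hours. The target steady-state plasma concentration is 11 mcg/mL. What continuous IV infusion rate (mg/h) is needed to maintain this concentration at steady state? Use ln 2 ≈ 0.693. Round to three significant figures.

158 mg/h

k = 0.693/23 = 0.03013 h⁻¹, so CL = k·Vd = 0.03013 × 478.0 = 14.40 L/h
Infusion rate = CL × Css = 14.40 × 11 = 158.4 mg/h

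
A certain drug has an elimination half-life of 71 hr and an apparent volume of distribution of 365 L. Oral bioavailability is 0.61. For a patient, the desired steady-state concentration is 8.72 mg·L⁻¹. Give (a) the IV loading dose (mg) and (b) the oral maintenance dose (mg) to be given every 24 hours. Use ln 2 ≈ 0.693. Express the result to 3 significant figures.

(a) 3180 mg; (b) 1220 mg

LD = Vd × C = 365.0 × 8.72 = 3183 mg
CL = 0.693 × Vd / t½ = 0.693 × 365.0 / 71 = 3.563 L/h
D = CL × Css × τ / F = 3.563 × 8.72 × 24 / 0.61 = 1222 mg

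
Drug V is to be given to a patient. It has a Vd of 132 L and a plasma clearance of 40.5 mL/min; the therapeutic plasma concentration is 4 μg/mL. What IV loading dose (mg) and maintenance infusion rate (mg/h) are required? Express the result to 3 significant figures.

(a) 528 mg; (b) 9.72 mg/h

Loading: fill Vd to C_target → 132.0 L × 4 mg/L = 528.0 mg
CL = 40.5 mL/min × 60/1000 = 2.430 L/h
Maintenance infusion rate = CL × Css = 2.430 × 4 = 9.720 mg/h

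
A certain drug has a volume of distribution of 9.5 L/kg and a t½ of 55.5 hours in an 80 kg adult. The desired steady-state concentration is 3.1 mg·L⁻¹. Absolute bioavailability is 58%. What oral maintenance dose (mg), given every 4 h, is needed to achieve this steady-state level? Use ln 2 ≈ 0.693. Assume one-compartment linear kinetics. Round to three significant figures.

Vd(total) = 80 kg × 9.5 L/kg = 760.0 L
k = 0.693/55.5 = 0.01249 h⁻¹, so CL = k·Vd = 0.01249 × 760.0 = 9.492 L/h
D = CL × Css × τ / F = 9.492 × 3.1 × 4 / 0.58 = 202.9 mg

203 mg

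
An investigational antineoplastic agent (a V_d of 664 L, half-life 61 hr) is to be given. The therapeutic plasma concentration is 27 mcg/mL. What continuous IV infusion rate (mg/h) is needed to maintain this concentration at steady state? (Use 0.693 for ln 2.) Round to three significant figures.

204 mg/h

k = 0.693/61 = 0.01136 h⁻¹, so CL = k·Vd = 0.01136 × 664.0 = 7.543 L/h
Infusion rate = CL × Css = 7.543 × 27 = 203.7 mg/h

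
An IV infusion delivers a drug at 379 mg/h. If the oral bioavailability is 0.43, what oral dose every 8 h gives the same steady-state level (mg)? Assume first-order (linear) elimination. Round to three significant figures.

To maintain the same Css, the systemic dosing rate must be unchanged: F·D/τ = infusion rate.
D = rate × τ / F = 379 × 8 / 0.43 = 7051 mg

7050 mg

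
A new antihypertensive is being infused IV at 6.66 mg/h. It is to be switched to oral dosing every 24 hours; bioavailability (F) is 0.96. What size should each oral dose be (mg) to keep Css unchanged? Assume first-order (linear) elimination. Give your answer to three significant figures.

167 mg

To maintain the same Css, the systemic dosing rate must be unchanged: F·D/τ = infusion rate.
D = rate × τ / F = 6.66 × 24 / 0.96 = 166.5 mg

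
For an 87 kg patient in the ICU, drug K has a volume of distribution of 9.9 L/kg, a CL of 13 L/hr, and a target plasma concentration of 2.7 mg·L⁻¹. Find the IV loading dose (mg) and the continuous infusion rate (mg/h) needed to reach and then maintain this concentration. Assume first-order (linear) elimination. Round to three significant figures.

(a) 2330 mg; (b) 35.1 mg/h

Total Vd = 9.9 × 87 = 861.3 L
Loading dose = Vd × C = 861.3 × 2.7 = 2326 mg
Maintenance: replace elimination → rate = CL × Css = 13.00 × 2.7 = 35.10 mg/h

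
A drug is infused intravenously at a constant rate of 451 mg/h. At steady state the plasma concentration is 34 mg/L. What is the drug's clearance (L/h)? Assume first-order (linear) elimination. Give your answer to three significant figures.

At steady state, infusion rate = CL × Css, so CL = rate / Css.
CL = 451 / 34 = 13.26 L/h

13.3 L/h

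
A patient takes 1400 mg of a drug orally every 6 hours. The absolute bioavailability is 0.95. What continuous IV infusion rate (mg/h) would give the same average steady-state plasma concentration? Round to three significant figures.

222 mg/h

Equivalent systemic input: infusion rate = F·D/τ.
Rate = 0.95 × 1400 / 6 = 221.7 mg/h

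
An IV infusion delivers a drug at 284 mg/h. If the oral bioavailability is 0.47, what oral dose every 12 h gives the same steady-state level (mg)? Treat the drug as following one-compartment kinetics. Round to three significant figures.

7250 mg

To maintain the same Css, the systemic dosing rate must be unchanged: F·D/τ = infusion rate.
D = rate × τ / F = 284 × 12 / 0.47 = 7251 mg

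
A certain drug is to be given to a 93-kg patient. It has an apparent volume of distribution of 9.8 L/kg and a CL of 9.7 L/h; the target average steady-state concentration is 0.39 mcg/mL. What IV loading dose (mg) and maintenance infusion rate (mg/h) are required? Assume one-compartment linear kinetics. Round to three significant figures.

Vd(total) = 93 kg × 9.8 L/kg = 911.4 L
Loading dose = Vd × C = 911.4 × 0.39 = 355.4 mg
Maintenance infusion rate = CL × Css = 9.700 × 0.39 = 3.783 mg/h

(a) 355 mg; (b) 3.78 mg/h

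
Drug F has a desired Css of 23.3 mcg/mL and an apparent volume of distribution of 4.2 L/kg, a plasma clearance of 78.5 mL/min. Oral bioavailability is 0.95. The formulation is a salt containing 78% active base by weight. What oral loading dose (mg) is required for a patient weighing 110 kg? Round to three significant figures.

14500 mg

Vd(total) = 110 kg × 4.2 L/kg = 462.0 L
LD = Vd × C / F / S = 462.0 × 23.30 / 0.95 / 0.78 = 14530 mg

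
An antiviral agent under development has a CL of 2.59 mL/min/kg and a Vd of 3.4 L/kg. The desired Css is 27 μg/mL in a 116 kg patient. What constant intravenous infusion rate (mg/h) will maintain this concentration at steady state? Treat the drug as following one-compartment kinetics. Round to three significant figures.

487 mg/h

CL = 2.59 mL/min/kg × 116 kg = 300.4 mL/min = 300.4 × 60/1000 = 18.02 L/h
Infusion rate = CL · Css = 18.02 L/h × 27 mg/L = 486.5 mg/h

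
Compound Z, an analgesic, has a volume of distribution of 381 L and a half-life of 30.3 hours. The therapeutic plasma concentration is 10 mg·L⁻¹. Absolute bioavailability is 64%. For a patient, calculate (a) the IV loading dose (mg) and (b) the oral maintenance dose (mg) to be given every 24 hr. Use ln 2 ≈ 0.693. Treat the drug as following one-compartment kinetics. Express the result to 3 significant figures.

(a) 3810 mg; (b) 3270 mg

LD = Vd × C = 381.0 × 10 = 3810 mg
CL = 0.693 × Vd / t½ = 0.693 × 381.0 / 30.3 = 8.714 L/h
D = CL × Css × τ / F = 8.714 × 10 × 24 / 0.64 = 3268 mg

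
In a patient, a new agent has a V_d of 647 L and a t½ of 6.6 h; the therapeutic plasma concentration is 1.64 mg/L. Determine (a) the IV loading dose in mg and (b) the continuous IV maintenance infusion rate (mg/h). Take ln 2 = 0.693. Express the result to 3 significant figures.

LD = Vd × C = 647.0 × 1.64 = 1061 mg
CL = 0.693 × Vd / t½ = 0.693 × 647.0 / 6.6 = 67.94 L/h
Infusion rate = CL × Css = 67.94 × 1.64 = 111.4 mg/h

(a) 1060 mg; (b) 111 mg/h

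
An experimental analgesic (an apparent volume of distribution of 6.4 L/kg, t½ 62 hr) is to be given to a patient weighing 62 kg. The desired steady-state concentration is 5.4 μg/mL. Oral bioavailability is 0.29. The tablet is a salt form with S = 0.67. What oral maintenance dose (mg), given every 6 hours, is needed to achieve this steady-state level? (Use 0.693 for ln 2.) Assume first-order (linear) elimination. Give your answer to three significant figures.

Vd(total) = 62 kg × 6.4 L/kg = 396.8 L
CL = 0.693 × Vd / t½ = 0.693 × 396.8 / 62 = 4.435 L/h
D = CL × Css × τ / F / S = 4.435 × 5.4 × 6 / 0.29 / 0.67 = 739.5 mg

740 mg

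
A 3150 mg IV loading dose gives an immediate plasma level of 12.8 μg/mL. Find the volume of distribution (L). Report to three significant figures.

246 L

Immediately after an IV bolus, C₀ = Dose / Vd, so Vd = Dose / C₀.
Vd = 3150 / 12.8 = 246.1 L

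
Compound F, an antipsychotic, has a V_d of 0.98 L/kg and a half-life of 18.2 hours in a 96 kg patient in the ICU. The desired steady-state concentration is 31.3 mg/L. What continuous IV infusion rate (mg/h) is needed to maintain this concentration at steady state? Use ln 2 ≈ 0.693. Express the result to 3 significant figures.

112 mg/h

Total Vd = 0.98 × 96 = 94.08 L
k = 0.693/18.2 = 0.03808 h⁻¹, so CL = k·Vd = 0.03808 × 94.08 = 3.583 L/h
Infusion rate = CL × Css = 3.583 × 31.3 = 112.1 mg/h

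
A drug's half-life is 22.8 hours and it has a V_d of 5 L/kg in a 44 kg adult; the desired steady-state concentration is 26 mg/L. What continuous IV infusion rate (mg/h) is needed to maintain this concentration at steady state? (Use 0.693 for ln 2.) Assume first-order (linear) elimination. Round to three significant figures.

174 mg/h

Total Vd = 5 × 44 = 220.0 L
CL = ln 2 · Vd / t½ = 0.693 × 220.0 / 22.8 = 6.687 L/h
Infusion rate = CL × Css = 6.687 × 26 = 173.9 mg/h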